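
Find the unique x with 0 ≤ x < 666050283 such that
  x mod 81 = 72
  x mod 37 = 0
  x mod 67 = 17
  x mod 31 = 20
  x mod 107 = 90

54179433

From x ≡ 72 (mod 81) write x = 72 + 81t. Substituting into x ≡ 0 (mod 37) gives 81t ≡ 2 (mod 37), and since 7⁻¹ ≡ 16 (mod 37), t ≡ 32. Hence x ≡ 72 + 81·32 = 2664 (mod 2997).
From x ≡ 2664 (mod 2997) write x = 2664 + 2997t. Substituting into x ≡ 17 (mod 67) gives 2997t ≡ 33 (mod 67), and since 49⁻¹ ≡ 26 (mod 67), t ≡ 54. Hence x ≡ 2664 + 2997·54 = 164502 (mod 200799).
From x ≡ 164502 (mod 200799) write x = 164502 + 200799t. Substituting into x ≡ 20 (mod 31) gives 200799t ≡ 4 (mod 31), and since 12⁻¹ ≡ 13 (mod 31), t ≡ 21. Hence x ≡ 164502 + 200799·21 = 4381281 (mod 6224769).
From x ≡ 4381281 (mod 6224769) write x = 4381281 + 6224769t. Substituting into x ≡ 90 (mod 107) gives 6224769t ≡ 31 (mod 107), and since 44⁻¹ ≡ 90 (mod 107), t ≡ 8. Hence x ≡ 4381281 + 6224769·8 = 54179433 (mod 666050283).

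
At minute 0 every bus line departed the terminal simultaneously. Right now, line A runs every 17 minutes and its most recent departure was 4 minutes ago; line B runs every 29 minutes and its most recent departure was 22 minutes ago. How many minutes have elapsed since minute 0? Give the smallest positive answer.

From t ≡ 4 (mod 17) write t = 4 + 17s. Substituting into t ≡ 22 (mod 29) gives 17s ≡ 18 (mod 29), and since 17⁻¹ ≡ 12 (mod 29), s ≡ 13. Hence t ≡ 4 + 17·13 = 225 (mod 493).

225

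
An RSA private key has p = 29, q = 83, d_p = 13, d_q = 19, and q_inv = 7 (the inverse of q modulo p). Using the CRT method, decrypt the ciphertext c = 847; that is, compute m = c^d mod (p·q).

353

m₁ = c^(d_p) mod p: c ≡ 6 (mod 29), and 6^13 mod 29 = 5.
m₂ = c^(d_q) mod q: c ≡ 17 (mod 83), and 17^19 mod 83 = 21.
h = q_inv·(m₁ − m₂) mod p = 7·(5 − 21) mod 29 = 4.
m = m₂ + h·q = 21 + 4·83 = 353.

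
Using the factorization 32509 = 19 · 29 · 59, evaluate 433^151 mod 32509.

27126

Mod 19: 433 ≡ 15; by Fermat, exponent reduces to 151 mod 18 = 7; 15^7 ≡ 13 (mod 19).
Mod 29: 433 ≡ 27; by Fermat, exponent reduces to 151 mod 28 = 11; 27^11 ≡ 11 (mod 29).
Mod 59: 433 ≡ 20; by Fermat, exponent reduces to 151 mod 58 = 35; 20^35 ≡ 45 (mod 59).
Combine by CRT: x ≡ 13 (mod 19), x ≡ 11 (mod 29), x ≡ 45 (mod 59) ⇒ x ≡ 27126 (mod 32509).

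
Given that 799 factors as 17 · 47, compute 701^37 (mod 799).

Mod 17: 701 ≡ 4; by Fermat, exponent reduces to 37 mod 16 = 5; 4^5 ≡ 4 (mod 17).
Mod 47: 701 ≡ 43; 43^37 ≡ 15 (mod 47).
Combine by CRT: x ≡ 4 (mod 17), x ≡ 15 (mod 47) ⇒ x ≡ 344 (mod 799).

344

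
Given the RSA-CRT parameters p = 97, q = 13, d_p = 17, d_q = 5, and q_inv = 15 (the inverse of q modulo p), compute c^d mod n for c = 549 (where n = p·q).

m₁ = c^(d_p) mod p: c ≡ 64 (mod 97), and 64^17 mod 97 = 64.
m₂ = c^(d_q) mod q: c ≡ 3 (mod 13), and 3^5 mod 13 = 9.
h = q_inv·(m₁ − m₂) mod p = 15·(64 − 9) mod 97 = 49.
m = m₂ + h·q = 9 + 49·13 = 646.

646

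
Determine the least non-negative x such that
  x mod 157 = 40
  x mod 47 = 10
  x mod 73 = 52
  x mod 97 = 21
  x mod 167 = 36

The moduli are pairwise coprime; N = 157·47·73·97·167 = 8725866733.
N/157 = 55578769; 55578769 ≡ 141 (mod 157); 141·49 ≡ 1, so inverse 49.
N/47 = 185656739; 185656739 ≡ 18 (mod 47); 18·34 ≡ 1, so inverse 34.
N/73 = 119532421; 119532421 ≡ 31 (mod 73); 31·33 ≡ 1, so inverse 33.
N/97 = 89957389; 89957389 ≡ 74 (mod 97); 74·59 ≡ 1, so inverse 59.
N/167 = 52250699; 52250699 ≡ 73 (mod 167); 73·151 ≡ 1, so inverse 151.
x ≡ 40·55578769·49 + 10·185656739·34 + 52·119532421·33 + 21·89957389·59 + 36·52250699·151 = 772667317671.
772667317671 mod 8725866733 = 4791045167.

4791045167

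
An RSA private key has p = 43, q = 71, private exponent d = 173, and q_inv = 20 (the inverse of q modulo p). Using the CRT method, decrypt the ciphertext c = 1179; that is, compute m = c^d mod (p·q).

d_p = d mod (p−1) = 173 mod 42 = 5; d_q = d mod (q−1) = 33.
m₁ = c^(d_p) mod p: c ≡ 18 (mod 43), and 18^5 mod 43 = 19.
m₂ = c^(d_q) mod q: c ≡ 43 (mod 71), and 43^33 mod 71 = 24.
h = q_inv·(m₁ − m₂) mod p = 20·(19 − 24) mod 43 = 29.
m = m₂ + h·q = 24 + 29·71 = 2083.

2083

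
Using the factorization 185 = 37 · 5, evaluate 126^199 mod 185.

96

Mod 37: 126 ≡ 15; by Fermat, exponent reduces to 199 mod 36 = 19; 15^19 ≡ 22 (mod 37).
Mod 5: 126 ≡ 1; by Fermat, exponent reduces to 199 mod 4 = 3; 1^3 ≡ 1 (mod 5).
Combine by CRT: x ≡ 22 (mod 37), x ≡ 1 (mod 5) ⇒ x ≡ 96 (mod 185).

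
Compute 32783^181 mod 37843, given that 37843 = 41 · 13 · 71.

36917

Mod 41: 32783 ≡ 24; by Fermat, exponent reduces to 181 mod 40 = 21; 24^21 ≡ 17 (mod 41).
Mod 13: 32783 ≡ 10; by Fermat, exponent reduces to 181 mod 12 = 1; 10^1 ≡ 10 (mod 13).
Mod 71: 32783 ≡ 52; by Fermat, exponent reduces to 181 mod 70 = 41; 52^41 ≡ 68 (mod 71).
Combine by CRT: x ≡ 17 (mod 41), x ≡ 10 (mod 13), x ≡ 68 (mod 71) ⇒ x ≡ 36917 (mod 37843).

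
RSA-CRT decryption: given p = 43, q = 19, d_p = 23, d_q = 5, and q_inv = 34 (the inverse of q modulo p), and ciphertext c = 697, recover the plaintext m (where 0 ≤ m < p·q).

m₁ = c^(d_p) mod p: c ≡ 9 (mod 43), and 9^23 mod 43 = 38.
m₂ = c^(d_q) mod q: c ≡ 13 (mod 19), and 13^5 mod 19 = 14.
h = q_inv·(m₁ − m₂) mod p = 34·(38 − 14) mod 43 = 42.
m = m₂ + h·q = 14 + 42·19 = 812.

812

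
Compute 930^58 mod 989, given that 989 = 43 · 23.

Mod 43: 930 ≡ 27; by Fermat, exponent reduces to 58 mod 42 = 16; 27^16 ≡ 41 (mod 43).
Mod 23: 930 ≡ 10; by Fermat, exponent reduces to 58 mod 22 = 14; 10^14 ≡ 12 (mod 23).
Combine by CRT: x ≡ 41 (mod 43), x ≡ 12 (mod 23) ⇒ x ≡ 127 (mod 989).

127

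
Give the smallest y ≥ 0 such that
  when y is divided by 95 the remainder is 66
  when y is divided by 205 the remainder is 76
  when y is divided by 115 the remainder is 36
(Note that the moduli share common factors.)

84331

Combine the congruences pairwise.
gcd(95, 205) = 5 and 5 | (76 − 66), so the pair is consistent; merging gives y ≡ 2536 (mod 3895), where 3895 = lcm(95, 205).
gcd(3895, 115) = 5 and 5 | (36 − 2536), so the pair is consistent; merging gives y ≡ 84331 (mod 89585), where 89585 = lcm(3895, 115).
The solution is unique modulo lcm(95, 205, 115) = 89585.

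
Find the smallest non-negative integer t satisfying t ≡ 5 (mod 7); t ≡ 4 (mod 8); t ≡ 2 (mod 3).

The moduli are pairwise coprime; N = 7·8·3 = 168.
N/7 = 24; 24 ≡ 3 (mod 7); 3·5 ≡ 1, so inverse 5.
N/8 = 21; 21 ≡ 5 (mod 8); 5·5 ≡ 1, so inverse 5.
N/3 = 56; 56 ≡ 2 (mod 3); 2·2 ≡ 1, so inverse 2.
t ≡ 5·24·5 + 4·21·5 + 2·56·2 = 1244.
1244 mod 168 = 68.

68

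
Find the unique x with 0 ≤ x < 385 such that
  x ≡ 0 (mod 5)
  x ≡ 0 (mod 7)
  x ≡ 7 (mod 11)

315

The moduli are pairwise coprime; N = 5·7·11 = 385.
N/5 = 77; 77 ≡ 2 (mod 5); 2·3 ≡ 1, so inverse 3.
N/7 = 55; 55 ≡ 6 (mod 7); 6·6 ≡ 1, so inverse 6.
N/11 = 35; 35 ≡ 2 (mod 11); 2·6 ≡ 1, so inverse 6.
x ≡ 0·77·3 + 0·55·6 + 7·35·6 = 1470.
1470 mod 385 = 315.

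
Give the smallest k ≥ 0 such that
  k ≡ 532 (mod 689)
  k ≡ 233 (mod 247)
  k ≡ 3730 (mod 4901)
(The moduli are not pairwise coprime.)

Combine the congruences pairwise.
gcd(689, 247) = 13 and 13 | (233 − 532), so the pair is consistent; merging gives k ≡ 1221 (mod 13091), where 13091 = lcm(689, 247).
gcd(13091, 4901) = 13 and 13 | (3730 − 1221), so the pair is consistent; merging gives k ≡ 4478343 (mod 4935307), where 4935307 = lcm(13091, 4901).
The solution is unique modulo lcm(689, 247, 4901) = 4935307.

4478343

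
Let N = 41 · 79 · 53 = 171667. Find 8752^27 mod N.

Mod 41: 8752 ≡ 19; 19^27 ≡ 11 (mod 41).
Mod 79: 8752 ≡ 62; 62^27 ≡ 62 (mod 79).
Mod 53: 8752 ≡ 7; 7^27 ≡ 7 (mod 53).
Combine by CRT: x ≡ 11 (mod 41), x ≡ 62 (mod 79), x ≡ 7 (mod 53) ⇒ x ≡ 105053 (mod 171667).

105053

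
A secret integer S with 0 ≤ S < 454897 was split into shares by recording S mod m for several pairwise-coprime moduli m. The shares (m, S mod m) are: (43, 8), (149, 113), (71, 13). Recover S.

350114

From S ≡ 8 (mod 43) write S = 8 + 43t. Substituting into S ≡ 113 (mod 149) gives 43t ≡ 105 (mod 149), and since 43⁻¹ ≡ 52 (mod 149), t ≡ 96. Hence S ≡ 8 + 43·96 = 4136 (mod 6407).
From S ≡ 4136 (mod 6407) write S = 4136 + 6407t. Substituting into S ≡ 13 (mod 71) gives 6407t ≡ 66 (mod 71), and since 17⁻¹ ≡ 46 (mod 71), t ≡ 54. Hence S ≡ 4136 + 6407·54 = 350114 (mod 454897).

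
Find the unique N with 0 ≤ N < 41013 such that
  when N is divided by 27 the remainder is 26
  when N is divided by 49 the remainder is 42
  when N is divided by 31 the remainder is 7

From N ≡ 26 (mod 27) write N = 26 + 27t. Substituting into N ≡ 42 (mod 49) gives 27t ≡ 16 (mod 49), and since 27⁻¹ ≡ 20 (mod 49), t ≡ 26. Hence N ≡ 26 + 27·26 = 728 (mod 1323).
From N ≡ 728 (mod 1323) write N = 728 + 1323t. Substituting into N ≡ 7 (mod 31) gives 1323t ≡ 23 (mod 31), and since 21⁻¹ ≡ 3 (mod 31), t ≡ 7. Hence N ≡ 728 + 1323·7 = 9989 (mod 41013).

9989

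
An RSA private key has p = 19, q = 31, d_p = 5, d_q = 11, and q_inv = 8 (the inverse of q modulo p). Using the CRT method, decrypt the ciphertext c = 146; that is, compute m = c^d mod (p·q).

m₁ = c^(d_p) mod p: c ≡ 13 (mod 19), and 13^5 mod 19 = 14.
m₂ = c^(d_q) mod q: c ≡ 22 (mod 31), and 22^11 mod 31 = 17.
h = q_inv·(m₁ − m₂) mod p = 8·(14 − 17) mod 19 = 14.
m = m₂ + h·q = 17 + 14·31 = 451.

451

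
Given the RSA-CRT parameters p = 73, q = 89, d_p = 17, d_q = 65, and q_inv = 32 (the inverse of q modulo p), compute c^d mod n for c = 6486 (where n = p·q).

1343

m₁ = c^(d_p) mod p: c ≡ 62 (mod 73), and 62^17 mod 73 = 29.
m₂ = c^(d_q) mod q: c ≡ 78 (mod 89), and 78^65 mod 89 = 8.
h = q_inv·(m₁ − m₂) mod p = 32·(29 − 8) mod 73 = 15.
m = m₂ + h·q = 8 + 15·89 = 1343.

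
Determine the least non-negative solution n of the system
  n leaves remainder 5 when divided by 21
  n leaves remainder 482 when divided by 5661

23126

gcd(21, 5661) = 3 and 3 | (482 − 5), so the pair is consistent; merging gives n ≡ 23126 (mod 39627), where 39627 = lcm(21, 5661).
The solution is unique modulo lcm(21, 5661) = 39627.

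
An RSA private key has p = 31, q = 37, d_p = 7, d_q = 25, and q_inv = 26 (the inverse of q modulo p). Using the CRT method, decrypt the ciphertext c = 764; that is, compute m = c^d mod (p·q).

328

m₁ = c^(d_p) mod p: c ≡ 20 (mod 31), and 20^7 mod 31 = 18.
m₂ = c^(d_q) mod q: c ≡ 24 (mod 37), and 24^25 mod 37 = 32.
h = q_inv·(m₁ − m₂) mod p = 26·(18 − 32) mod 31 = 8.
m = m₂ + h·q = 32 + 8·37 = 328.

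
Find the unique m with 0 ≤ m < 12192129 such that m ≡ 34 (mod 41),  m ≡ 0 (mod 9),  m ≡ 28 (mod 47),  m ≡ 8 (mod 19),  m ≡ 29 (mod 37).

8336277

The moduli are pairwise coprime; N = 41·9·47·19·37 = 12192129.
N/41 = 297369; 297369 ≡ 37 (mod 41); 37·10 ≡ 1, so inverse 10.
N/9 = 1354681; 1354681 ≡ 1 (mod 9), inverse 1.
N/47 = 259407; 259407 ≡ 14 (mod 47); 14·37 ≡ 1, so inverse 37.
N/19 = 641691; 641691 ≡ 4 (mod 19); 4·5 ≡ 1, so inverse 5.
N/37 = 329517; 329517 ≡ 32 (mod 37); 32·22 ≡ 1, so inverse 22.
m ≡ 34·297369·10 + 0·1354681·1 + 28·259407·37 + 8·641691·5 + 29·329517·22 = 605750598.
605750598 mod 12192129 = 8336277.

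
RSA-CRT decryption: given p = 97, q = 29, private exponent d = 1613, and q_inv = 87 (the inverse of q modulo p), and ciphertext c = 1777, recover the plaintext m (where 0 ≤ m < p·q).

d_p = d mod (p−1) = 1613 mod 96 = 77; d_q = d mod (q−1) = 17.
m₁ = c^(d_p) mod p: c ≡ 31 (mod 97), and 31^77 mod 97 = 11.
m₂ = c^(d_q) mod q: c ≡ 8 (mod 29), and 8^17 mod 29 = 10.
h = q_inv·(m₁ − m₂) mod p = 87·(11 − 10) mod 97 = 87.
m = m₂ + h·q = 10 + 87·29 = 2533.

2533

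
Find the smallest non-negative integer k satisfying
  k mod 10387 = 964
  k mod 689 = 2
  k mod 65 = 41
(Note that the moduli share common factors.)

gcd(10387, 689) = 13 and 13 | (2 − 964), so the pair is consistent; merging gives k ≡ 84060 (mod 550511), where 550511 = lcm(10387, 689).
gcd(550511, 65) = 13 and 13 | (41 − 84060), so the pair is consistent; merging gives k ≡ 634571 (mod 2752555), where 2752555 = lcm(550511, 65).
The solution is unique modulo lcm(10387, 689, 65) = 2752555.

634571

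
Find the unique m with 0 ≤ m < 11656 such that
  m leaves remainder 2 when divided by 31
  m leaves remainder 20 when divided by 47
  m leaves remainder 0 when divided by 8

9984

The moduli are pairwise coprime; N = 31·47·8 = 11656.
N/31 = 376; 376 ≡ 4 (mod 31); 4·8 ≡ 1, so inverse 8.
N/47 = 248; 248 ≡ 13 (mod 47); 13·29 ≡ 1, so inverse 29.
N/8 = 1457; 1457 ≡ 1 (mod 8), inverse 1.
m ≡ 2·376·8 + 20·248·29 + 0·1457·1 = 149856.
149856 mod 11656 = 9984.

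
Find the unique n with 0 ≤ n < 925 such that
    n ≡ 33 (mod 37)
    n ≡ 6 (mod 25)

181

From n ≡ 33 (mod 37) write n = 33 + 37t. Substituting into n ≡ 6 (mod 25) gives 37t ≡ 23 (mod 25), and since 12⁻¹ ≡ 23 (mod 25), t ≡ 4. Hence n ≡ 33 + 37·4 = 181 (mod 925).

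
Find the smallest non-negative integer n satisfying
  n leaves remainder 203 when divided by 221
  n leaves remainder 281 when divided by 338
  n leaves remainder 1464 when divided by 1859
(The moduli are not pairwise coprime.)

Combine the congruences pairwise.
gcd(221, 338) = 13 and 13 | (281 − 203), so the pair is consistent; merging gives n ≡ 1971 (mod 5746), where 5746 = lcm(221, 338).
gcd(5746, 1859) = 169 and 169 | (1464 − 1971), so the pair is consistent; merging gives n ≡ 47939 (mod 63206), where 63206 = lcm(5746, 1859).
The solution is unique modulo lcm(221, 338, 1859) = 63206.

47939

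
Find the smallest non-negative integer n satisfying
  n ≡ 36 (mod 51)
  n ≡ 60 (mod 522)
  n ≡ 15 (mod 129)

52260

gcd(51, 522) = 3 and 3 | (60 − 36), so the pair is consistent; merging gives n ≡ 7890 (mod 8874), where 8874 = lcm(51, 522).
gcd(8874, 129) = 3 and 3 | (15 − 7890), so the pair is consistent; merging gives n ≡ 52260 (mod 381582), where 381582 = lcm(8874, 129).
The solution is unique modulo lcm(51, 522, 129) = 381582.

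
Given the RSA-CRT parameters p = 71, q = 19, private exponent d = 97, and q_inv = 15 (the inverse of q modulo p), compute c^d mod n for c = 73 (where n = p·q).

606

d_p = d mod (p−1) = 97 mod 70 = 27; d_q = d mod (q−1) = 7.
m₁ = c^(d_p) mod p: c ≡ 2 (mod 71), and 2^27 mod 71 = 38.
m₂ = c^(d_q) mod q: c ≡ 16 (mod 19), and 16^7 mod 19 = 17.
h = q_inv·(m₁ − m₂) mod p = 15·(38 − 17) mod 71 = 31.
m = m₂ + h·q = 17 + 31·19 = 606.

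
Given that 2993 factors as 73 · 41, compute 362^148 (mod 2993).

Mod 73: 362 ≡ 70; by Fermat, exponent reduces to 148 mod 72 = 4; 70^4 ≡ 8 (mod 73).
Mod 41: 362 ≡ 34; by Fermat, exponent reduces to 148 mod 40 = 28; 34^28 ≡ 4 (mod 41).
Combine by CRT: x ≡ 8 (mod 73), x ≡ 4 (mod 41) ⇒ x ≡ 373 (mod 2993).

373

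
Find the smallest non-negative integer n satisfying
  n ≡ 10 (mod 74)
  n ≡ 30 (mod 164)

gcd(74, 164) = 2 and 2 | (30 − 10), so the pair is consistent; merging gives n ≡ 1342 (mod 6068), where 6068 = lcm(74, 164).
The solution is unique modulo lcm(74, 164) = 6068.

1342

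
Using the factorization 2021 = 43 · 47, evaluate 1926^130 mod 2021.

283

Mod 43: 1926 ≡ 34; by Fermat, exponent reduces to 130 mod 42 = 4; 34^4 ≡ 25 (mod 43).
Mod 47: 1926 ≡ 46; by Fermat, exponent reduces to 130 mod 46 = 38; 46^38 ≡ 1 (mod 47).
Combine by CRT: x ≡ 25 (mod 43), x ≡ 1 (mod 47) ⇒ x ≡ 283 (mod 2021).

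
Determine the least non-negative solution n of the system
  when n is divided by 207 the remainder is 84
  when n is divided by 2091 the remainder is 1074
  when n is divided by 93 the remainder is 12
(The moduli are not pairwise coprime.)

314724

gcd(207, 2091) = 3 and 3 | (1074 − 84), so the pair is consistent; merging gives n ≡ 26166 (mod 144279), where 144279 = lcm(207, 2091).
gcd(144279, 93) = 3 and 3 | (12 − 26166), so the pair is consistent; merging gives n ≡ 314724 (mod 4472649), where 4472649 = lcm(144279, 93).
The solution is unique modulo lcm(207, 2091, 93) = 4472649.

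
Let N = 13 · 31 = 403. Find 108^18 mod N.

Mod 13: 108 ≡ 4; by Fermat, exponent reduces to 18 mod 12 = 6; 4^6 ≡ 1 (mod 13).
Mod 31: 108 ≡ 15; 15^18 ≡ 4 (mod 31).
Combine by CRT: x ≡ 1 (mod 13), x ≡ 4 (mod 31) ⇒ x ≡ 66 (mod 403).

66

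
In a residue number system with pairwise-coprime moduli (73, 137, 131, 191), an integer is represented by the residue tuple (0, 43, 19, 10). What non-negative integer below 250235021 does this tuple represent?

188191737

From x ≡ 0 (mod 73) write x = 0 + 73t. Substituting into x ≡ 43 (mod 137) gives 73t ≡ 43 (mod 137), and since 73⁻¹ ≡ 122 (mod 137), t ≡ 40. Hence x ≡ 0 + 73·40 = 2920 (mod 10001).
From x ≡ 2920 (mod 10001) write x = 2920 + 10001t. Substituting into x ≡ 19 (mod 131) gives 10001t ≡ 112 (mod 131), and since 45⁻¹ ≡ 99 (mod 131), t ≡ 84. Hence x ≡ 2920 + 10001·84 = 843004 (mod 1310131).
From x ≡ 843004 (mod 1310131) write x = 843004 + 1310131t. Substituting into x ≡ 10 (mod 191) gives 1310131t ≡ 80 (mod 191), and since 62⁻¹ ≡ 114 (mod 191), t ≡ 143. Hence x ≡ 843004 + 1310131·143 = 188191737 (mod 250235021).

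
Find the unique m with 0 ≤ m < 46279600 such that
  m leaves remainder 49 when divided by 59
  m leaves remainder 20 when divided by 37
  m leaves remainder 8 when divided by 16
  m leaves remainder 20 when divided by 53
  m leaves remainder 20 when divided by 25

The moduli are pairwise coprime; N = 59·37·16·53·25 = 46279600.
N/59 = 784400; 784400 ≡ 54 (mod 59); 54·47 ≡ 1, so inverse 47.
N/37 = 1250800; 1250800 ≡ 15 (mod 37); 15·5 ≡ 1, so inverse 5.
N/16 = 2892475; 2892475 ≡ 11 (mod 16); 11·3 ≡ 1, so inverse 3.
N/53 = 873200; 873200 ≡ 25 (mod 53); 25·17 ≡ 1, so inverse 17.
N/25 = 1851184; 1851184 ≡ 9 (mod 25); 9·14 ≡ 1, so inverse 14.
m ≡ 49·784400·47 + 20·1250800·5 + 8·2892475·3 + 20·873200·17 + 20·1851184·14 = 2816192120.
2816192120 mod 46279600 = 39416120.

39416120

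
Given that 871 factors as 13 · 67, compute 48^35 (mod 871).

Mod 13: 48 ≡ 9; by Fermat, exponent reduces to 35 mod 12 = 11; 9^11 ≡ 3 (mod 13).
Mod 67: 48 ≡ 48; 48^35 ≡ 41 (mod 67).
Combine by CRT: x ≡ 3 (mod 13), x ≡ 41 (mod 67) ⇒ x ≡ 510 (mod 871).

510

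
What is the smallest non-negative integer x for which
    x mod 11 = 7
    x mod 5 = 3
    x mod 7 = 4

Combine the congruences pairwise.
From x ≡ 7 (mod 11) write x = 7 + 11t. Substituting into x ≡ 3 (mod 5) gives 11t ≡ 1 (mod 5), and since 1⁻¹ ≡ 1 (mod 5), t ≡ 1. Hence x ≡ 7 + 11·1 = 18 (mod 55).
From x ≡ 18 (mod 55) write x = 18 + 55t. Substituting into x ≡ 4 (mod 7) gives 55t ≡ 0 (mod 7), and since 6⁻¹ ≡ 6 (mod 7), t ≡ 0. Hence x ≡ 18 + 55·0 = 18 (mod 385).

18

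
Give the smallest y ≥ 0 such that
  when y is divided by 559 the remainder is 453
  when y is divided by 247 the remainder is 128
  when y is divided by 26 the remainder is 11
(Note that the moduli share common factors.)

gcd(559, 247) = 13 and 13 | (128 − 453), so the pair is consistent; merging gives y ≡ 8279 (mod 10621), where 10621 = lcm(559, 247).
gcd(10621, 26) = 13 and 13 | (11 − 8279), so the pair is consistent; merging gives y ≡ 8279 (mod 21242), where 21242 = lcm(10621, 26).
The solution is unique modulo lcm(559, 247, 26) = 21242.

8279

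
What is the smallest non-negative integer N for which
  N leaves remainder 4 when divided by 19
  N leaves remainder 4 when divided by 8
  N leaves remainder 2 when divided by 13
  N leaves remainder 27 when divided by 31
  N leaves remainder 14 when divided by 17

The moduli are pairwise coprime; M = 19·8·13·31·17 = 1041352.
M/19 = 54808; 54808 ≡ 12 (mod 19); 12·8 ≡ 1, so inverse 8.
M/8 = 130169; 130169 ≡ 1 (mod 8), inverse 1.
M/13 = 80104; 80104 ≡ 11 (mod 13); 11·6 ≡ 1, so inverse 6.
M/31 = 33592; 33592 ≡ 19 (mod 31); 19·18 ≡ 1, so inverse 18.
M/17 = 61256; 61256 ≡ 5 (mod 17); 5·7 ≡ 1, so inverse 7.
N ≡ 4·54808·8 + 4·130169·1 + 2·80104·6 + 27·33592·18 + 14·61256·7 = 25564580.
25564580 mod 1041352 = 572132.

572132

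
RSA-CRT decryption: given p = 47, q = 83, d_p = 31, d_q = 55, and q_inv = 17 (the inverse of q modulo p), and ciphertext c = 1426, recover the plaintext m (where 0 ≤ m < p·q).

2063

m₁ = c^(d_p) mod p: c ≡ 16 (mod 47), and 16^31 mod 47 = 42.
m₂ = c^(d_q) mod q: c ≡ 15 (mod 83), and 15^55 mod 83 = 71.
h = q_inv·(m₁ − m₂) mod p = 17·(42 − 71) mod 47 = 24.
m = m₂ + h·q = 71 + 24·83 = 2063.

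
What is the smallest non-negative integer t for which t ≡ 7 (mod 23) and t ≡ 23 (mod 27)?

Combine the congruences pairwise.
From t ≡ 7 (mod 23) write t = 7 + 23s. Substituting into t ≡ 23 (mod 27) gives 23s ≡ 16 (mod 27), and since 23⁻¹ ≡ 20 (mod 27), s ≡ 23. Hence t ≡ 7 + 23·23 = 536 (mod 621).

536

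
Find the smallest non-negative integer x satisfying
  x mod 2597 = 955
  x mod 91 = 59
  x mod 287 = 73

1328022

Combine the congruences pairwise.
gcd(2597, 91) = 7 and 7 | (59 − 955), so the pair is consistent; merging gives x ≡ 11343 (mod 33761), where 33761 = lcm(2597, 91).
gcd(33761, 287) = 7 and 7 | (73 − 11343), so the pair is consistent; merging gives x ≡ 1328022 (mod 1384201), where 1384201 = lcm(33761, 287).
The solution is unique modulo lcm(2597, 91, 287) = 1384201.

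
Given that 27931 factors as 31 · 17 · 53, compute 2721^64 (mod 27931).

17188

Mod 31: 2721 ≡ 24; by Fermat, exponent reduces to 64 mod 30 = 4; 24^4 ≡ 14 (mod 31).
Mod 17: 2721 ≡ 1; since 16 | 64, by Fermat 1^64 ≡ 1 (mod 17).
Mod 53: 2721 ≡ 18; by Fermat, exponent reduces to 64 mod 52 = 12; 18^12 ≡ 16 (mod 53).
Combine by CRT: x ≡ 14 (mod 31), x ≡ 1 (mod 17), x ≡ 16 (mod 53) ⇒ x ≡ 17188 (mod 27931).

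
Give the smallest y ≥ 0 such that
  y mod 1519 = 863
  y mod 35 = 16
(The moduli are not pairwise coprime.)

3901

gcd(1519, 35) = 7 and 7 | (16 − 863), so the pair is consistent; merging gives y ≡ 3901 (mod 7595), where 7595 = lcm(1519, 35).
The solution is unique modulo lcm(1519, 35) = 7595.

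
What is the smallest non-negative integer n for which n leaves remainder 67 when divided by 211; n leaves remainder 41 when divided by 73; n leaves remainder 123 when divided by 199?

2954278

Combine the congruences pairwise.
From n ≡ 67 (mod 211) write n = 67 + 211t. Substituting into n ≡ 41 (mod 73) gives 211t ≡ 47 (mod 73), and since 65⁻¹ ≡ 9 (mod 73), t ≡ 58. Hence n ≡ 67 + 211·58 = 12305 (mod 15403).
From n ≡ 12305 (mod 15403) write n = 12305 + 15403t. Substituting into n ≡ 123 (mod 199) gives 15403t ≡ 156 (mod 199), and since 80⁻¹ ≡ 102 (mod 199), t ≡ 191. Hence n ≡ 12305 + 15403·191 = 2954278 (mod 3065197).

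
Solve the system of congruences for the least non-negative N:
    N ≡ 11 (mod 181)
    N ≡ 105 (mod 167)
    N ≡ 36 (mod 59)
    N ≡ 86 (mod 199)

The moduli are pairwise coprime; M = 181·167·59·199 = 354895207.
M/181 = 1960747; 1960747 ≡ 155 (mod 181); 155·174 ≡ 1, so inverse 174.
M/167 = 2125121; 2125121 ≡ 46 (mod 167); 46·69 ≡ 1, so inverse 69.
M/59 = 6015173; 6015173 ≡ 5 (mod 59); 5·12 ≡ 1, so inverse 12.
M/199 = 1783393; 1783393 ≡ 154 (mod 199); 154·84 ≡ 1, so inverse 84.
N ≡ 11·1960747·174 + 105·2125121·69 + 36·6015173·12 + 86·1783393·84 = 34631157171.
34631157171 mod 354895207 = 206322092.

206322092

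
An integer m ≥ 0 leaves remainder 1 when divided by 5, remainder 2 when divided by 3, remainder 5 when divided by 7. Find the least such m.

26

From m ≡ 1 (mod 5) write m = 1 + 5t. Substituting into m ≡ 2 (mod 3) gives 5t ≡ 1 (mod 3), and since 2⁻¹ ≡ 2 (mod 3), t ≡ 2. Hence m ≡ 1 + 5·2 = 11 (mod 15).
From m ≡ 11 (mod 15) write m = 11 + 15t. Substituting into m ≡ 5 (mod 7) gives 15t ≡ 1 (mod 7), and since 1⁻¹ ≡ 1 (mod 7), t ≡ 1. Hence m ≡ 11 + 15·1 = 26 (mod 105).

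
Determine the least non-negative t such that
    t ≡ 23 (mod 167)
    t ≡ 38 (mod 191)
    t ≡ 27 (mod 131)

1351554

The moduli are pairwise coprime; N = 167·191·131 = 4178507.
N/167 = 25021; 25021 ≡ 138 (mod 167); 138·23 ≡ 1, so inverse 23.
N/191 = 21877; 21877 ≡ 103 (mod 191); 103·102 ≡ 1, so inverse 102.
N/131 = 31897; 31897 ≡ 64 (mod 131); 64·43 ≡ 1, so inverse 43.
t ≡ 23·25021·23 + 38·21877·102 + 27·31897·43 = 135063778.
135063778 mod 4178507 = 1351554.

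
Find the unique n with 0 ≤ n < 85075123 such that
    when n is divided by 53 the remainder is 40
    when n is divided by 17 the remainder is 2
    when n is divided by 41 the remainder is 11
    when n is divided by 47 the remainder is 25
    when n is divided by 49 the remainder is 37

65833301

The moduli are pairwise coprime; M = 53·17·41·47·49 = 85075123.
M/53 = 1605191; 1605191 ≡ 33 (mod 53); 33·45 ≡ 1, so inverse 45.
M/17 = 5004419; 5004419 ≡ 10 (mod 17); 10·12 ≡ 1, so inverse 12.
M/41 = 2075003; 2075003 ≡ 34 (mod 41); 34·35 ≡ 1, so inverse 35.
M/47 = 1810109; 1810109 ≡ 45 (mod 47); 45·23 ≡ 1, so inverse 23.
M/49 = 1736227; 1736227 ≡ 10 (mod 49); 10·5 ≡ 1, so inverse 5.
n ≡ 40·1605191·45 + 2·5004419·12 + 11·2075003·35 + 25·1810109·23 + 37·1736227·5 = 5170340681.
5170340681 mod 85075123 = 65833301.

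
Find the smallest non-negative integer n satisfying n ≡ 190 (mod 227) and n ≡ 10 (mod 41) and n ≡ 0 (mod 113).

829194

Combine the congruences pairwise.
From n ≡ 190 (mod 227) write n = 190 + 227t. Substituting into n ≡ 10 (mod 41) gives 227t ≡ 25 (mod 41), and since 22⁻¹ ≡ 28 (mod 41), t ≡ 3. Hence n ≡ 190 + 227·3 = 871 (mod 9307).
From n ≡ 871 (mod 9307) write n = 871 + 9307t. Substituting into n ≡ 0 (mod 113) gives 9307t ≡ 33 (mod 113), and since 41⁻¹ ≡ 102 (mod 113), t ≡ 89. Hence n ≡ 871 + 9307·89 = 829194 (mod 1051691).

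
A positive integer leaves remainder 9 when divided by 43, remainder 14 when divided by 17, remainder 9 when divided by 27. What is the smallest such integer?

1170

The moduli are pairwise coprime; N = 43·17·27 = 19737.
N/43 = 459; 459 ≡ 29 (mod 43); 29·3 ≡ 1, so inverse 3.
N/17 = 1161; 1161 ≡ 5 (mod 17); 5·7 ≡ 1, so inverse 7.
N/27 = 731; 731 ≡ 2 (mod 27); 2·14 ≡ 1, so inverse 14.
m ≡ 9·459·3 + 14·1161·7 + 9·731·14 = 218277.
218277 mod 19737 = 1170.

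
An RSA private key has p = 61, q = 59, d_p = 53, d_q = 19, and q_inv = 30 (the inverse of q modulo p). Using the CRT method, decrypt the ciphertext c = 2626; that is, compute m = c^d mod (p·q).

2162

m₁ = c^(d_p) mod p: c ≡ 3 (mod 61), and 3^53 mod 61 = 27.
m₂ = c^(d_q) mod q: c ≡ 30 (mod 59), and 30^19 mod 59 = 38.
h = q_inv·(m₁ − m₂) mod p = 30·(27 − 38) mod 61 = 36.
m = m₂ + h·q = 38 + 36·59 = 2162.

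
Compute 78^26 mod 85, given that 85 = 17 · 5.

19

Mod 17: 78 ≡ 10; by Fermat, exponent reduces to 26 mod 16 = 10; 10^10 ≡ 2 (mod 17).
Mod 5: 78 ≡ 3; by Fermat, exponent reduces to 26 mod 4 = 2; 3^2 ≡ 4 (mod 5).
Combine by CRT: x ≡ 2 (mod 17), x ≡ 4 (mod 5) ⇒ x ≡ 19 (mod 85).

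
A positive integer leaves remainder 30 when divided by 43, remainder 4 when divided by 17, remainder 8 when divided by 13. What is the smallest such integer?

5104

Combine the congruences pairwise.
From a ≡ 30 (mod 43) write a = 30 + 43t. Substituting into a ≡ 4 (mod 17) gives 43t ≡ 8 (mod 17), and since 9⁻¹ ≡ 2 (mod 17), t ≡ 16. Hence a ≡ 30 + 43·16 = 718 (mod 731).
From a ≡ 718 (mod 731) write a = 718 + 731t. Substituting into a ≡ 8 (mod 13) gives 731t ≡ 5 (mod 13), and since 3⁻¹ ≡ 9 (mod 13), t ≡ 6. Hence a ≡ 718 + 731·6 = 5104 (mod 9503).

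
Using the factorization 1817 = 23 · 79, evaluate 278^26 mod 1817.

1028

Mod 23: 278 ≡ 2; by Fermat, exponent reduces to 26 mod 22 = 4; 2^4 ≡ 16 (mod 23).
Mod 79: 278 ≡ 41; 41^26 ≡ 1 (mod 79).
Combine by CRT: x ≡ 16 (mod 23), x ≡ 1 (mod 79) ⇒ x ≡ 1028 (mod 1817).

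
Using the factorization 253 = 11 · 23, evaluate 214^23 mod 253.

Mod 11: 214 ≡ 5; by Fermat, exponent reduces to 23 mod 10 = 3; 5^3 ≡ 4 (mod 11).
Mod 23: 214 ≡ 7; by Fermat, exponent reduces to 23 mod 22 = 1; 7^1 ≡ 7 (mod 23).
Combine by CRT: x ≡ 4 (mod 11), x ≡ 7 (mod 23) ⇒ x ≡ 191 (mod 253).

191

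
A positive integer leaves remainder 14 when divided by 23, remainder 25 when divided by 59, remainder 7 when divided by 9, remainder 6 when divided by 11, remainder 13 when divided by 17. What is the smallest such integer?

The moduli are pairwise coprime; N = 23·59·9·11·17 = 2283831.
N/23 = 99297; 99297 ≡ 6 (mod 23); 6·4 ≡ 1, so inverse 4.
N/59 = 38709; 38709 ≡ 5 (mod 59); 5·12 ≡ 1, so inverse 12.
N/9 = 253759; 253759 ≡ 4 (mod 9); 4·7 ≡ 1, so inverse 7.
N/11 = 207621; 207621 ≡ 7 (mod 11); 7·8 ≡ 1, so inverse 8.
N/17 = 134343; 134343 ≡ 9 (mod 17); 9·2 ≡ 1, so inverse 2.
x ≡ 14·99297·4 + 25·38709·12 + 7·253759·7 + 6·207621·8 + 13·134343·2 = 43066249.
43066249 mod 2283831 = 1957291.

1957291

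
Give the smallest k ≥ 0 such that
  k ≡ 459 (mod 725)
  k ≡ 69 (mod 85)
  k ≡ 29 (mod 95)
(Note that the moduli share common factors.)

gcd(725, 85) = 5 and 5 | (69 − 459), so the pair is consistent; merging gives k ≡ 10609 (mod 12325), where 12325 = lcm(725, 85).
gcd(12325, 95) = 5 and 5 | (29 − 10609), so the pair is consistent; merging gives k ≡ 121534 (mod 234175), where 234175 = lcm(12325, 95).
The solution is unique modulo lcm(725, 85, 95) = 234175.

121534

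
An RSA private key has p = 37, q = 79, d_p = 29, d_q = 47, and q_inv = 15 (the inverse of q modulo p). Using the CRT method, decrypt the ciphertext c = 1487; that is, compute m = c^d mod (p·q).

m₁ = c^(d_p) mod p: c ≡ 7 (mod 37), and 7^29 mod 37 = 12.
m₂ = c^(d_q) mod q: c ≡ 65 (mod 79), and 65^47 mod 79 = 10.
h = q_inv·(m₁ − m₂) mod p = 15·(12 − 10) mod 37 = 30.
m = m₂ + h·q = 10 + 30·79 = 2380.

2380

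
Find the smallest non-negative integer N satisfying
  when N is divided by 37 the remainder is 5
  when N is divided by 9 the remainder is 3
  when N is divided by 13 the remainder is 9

The moduli are pairwise coprime; M = 37·9·13 = 4329.
M/37 = 117; 117 ≡ 6 (mod 37); 6·31 ≡ 1, so inverse 31.
M/9 = 481; 481 ≡ 4 (mod 9); 4·7 ≡ 1, so inverse 7.
M/13 = 333; 333 ≡ 8 (mod 13); 8·5 ≡ 1, so inverse 5.
N ≡ 5·117·31 + 3·481·7 + 9·333·5 = 43221.
43221 mod 4329 = 4260.

4260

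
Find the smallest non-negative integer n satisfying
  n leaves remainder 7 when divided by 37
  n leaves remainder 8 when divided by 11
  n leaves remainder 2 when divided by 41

10293

Combine the congruences pairwise.
From n ≡ 7 (mod 37) write n = 7 + 37t. Substituting into n ≡ 8 (mod 11) gives 37t ≡ 1 (mod 11), and since 4⁻¹ ≡ 3 (mod 11), t ≡ 3. Hence n ≡ 7 + 37·3 = 118 (mod 407).
From n ≡ 118 (mod 407) write n = 118 + 407t. Substituting into n ≡ 2 (mod 41) gives 407t ≡ 7 (mod 41), and since 38⁻¹ ≡ 27 (mod 41), t ≡ 25. Hence n ≡ 118 + 407·25 = 10293 (mod 16687).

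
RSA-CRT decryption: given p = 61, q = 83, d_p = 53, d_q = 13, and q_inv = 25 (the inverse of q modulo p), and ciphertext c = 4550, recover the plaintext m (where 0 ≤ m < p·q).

m₁ = c^(d_p) mod p: c ≡ 36 (mod 61), and 36^53 mod 61 = 5.
m₂ = c^(d_q) mod q: c ≡ 68 (mod 83), and 68^13 mod 83 = 49.
h = q_inv·(m₁ − m₂) mod p = 25·(5 − 49) mod 61 = 59.
m = m₂ + h·q = 49 + 59·83 = 4946.

4946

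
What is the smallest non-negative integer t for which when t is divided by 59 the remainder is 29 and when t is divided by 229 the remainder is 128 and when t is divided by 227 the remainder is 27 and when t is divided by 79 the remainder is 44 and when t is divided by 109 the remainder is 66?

The moduli are pairwise coprime; N = 59·229·227·79·109 = 26409911167.
N/59 = 447625613; 447625613 ≡ 47 (mod 59); 47·54 ≡ 1, so inverse 54.
N/229 = 115327123; 115327123 ≡ 204 (mod 229); 204·174 ≡ 1, so inverse 174.
N/227 = 116343221; 116343221 ≡ 46 (mod 227); 46·153 ≡ 1, so inverse 153.
N/79 = 334302673; 334302673 ≡ 32 (mod 79); 32·42 ≡ 1, so inverse 42.
N/109 = 242292763; 242292763 ≡ 42 (mod 109); 42·13 ≡ 1, so inverse 13.
t ≡ 29·447625613·54 + 128·115327123·174 + 27·116343221·153 + 44·334302673·42 + 66·242292763·13 = 4575839769723.
4575839769723 mod 26409911167 = 6925137832.

6925137832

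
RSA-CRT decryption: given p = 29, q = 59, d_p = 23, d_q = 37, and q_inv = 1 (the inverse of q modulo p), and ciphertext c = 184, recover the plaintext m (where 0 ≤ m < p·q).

678

m₁ = c^(d_p) mod p: c ≡ 10 (mod 29), and 10^23 mod 29 = 11.
m₂ = c^(d_q) mod q: c ≡ 7 (mod 59), and 7^37 mod 59 = 29.
h = q_inv·(m₁ − m₂) mod p = 1·(11 − 29) mod 29 = 11.
m = m₂ + h·q = 29 + 11·59 = 678.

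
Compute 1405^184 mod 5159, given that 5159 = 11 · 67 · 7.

Mod 11: 1405 ≡ 8; by Fermat, exponent reduces to 184 mod 10 = 4; 8^4 ≡ 4 (mod 11).
Mod 67: 1405 ≡ 65; by Fermat, exponent reduces to 184 mod 66 = 52; 65^52 ≡ 54 (mod 67).
Mod 7: 1405 ≡ 5; by Fermat, exponent reduces to 184 mod 6 = 4; 5^4 ≡ 2 (mod 7).
Combine by CRT: x ≡ 4 (mod 11), x ≡ 54 (mod 67), x ≡ 2 (mod 7) ⇒ x ≡ 4811 (mod 5159).

4811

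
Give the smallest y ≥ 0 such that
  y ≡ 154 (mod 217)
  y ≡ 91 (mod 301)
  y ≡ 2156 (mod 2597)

Combine the congruences pairwise.
gcd(217, 301) = 7 and 7 | (91 − 154), so the pair is consistent; merging gives y ≡ 7315 (mod 9331), where 9331 = lcm(217, 301).
gcd(9331, 2597) = 7 and 7 | (2156 − 7315), so the pair is consistent; merging gives y ≡ 2918587 (mod 3461801), where 3461801 = lcm(9331, 2597).
The solution is unique modulo lcm(217, 301, 2597) = 3461801.

2918587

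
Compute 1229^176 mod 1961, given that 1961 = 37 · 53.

861

Mod 37: 1229 ≡ 8; by Fermat, exponent reduces to 176 mod 36 = 32; 8^32 ≡ 10 (mod 37).
Mod 53: 1229 ≡ 10; by Fermat, exponent reduces to 176 mod 52 = 20; 10^20 ≡ 13 (mod 53).
Combine by CRT: x ≡ 10 (mod 37), x ≡ 13 (mod 53) ⇒ x ≡ 861 (mod 1961).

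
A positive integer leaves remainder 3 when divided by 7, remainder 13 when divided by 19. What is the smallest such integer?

From N ≡ 3 (mod 7) write N = 3 + 7t. Substituting into N ≡ 13 (mod 19) gives 7t ≡ 10 (mod 19), and since 7⁻¹ ≡ 11 (mod 19), t ≡ 15. Hence N ≡ 3 + 7·15 = 108 (mod 133).

108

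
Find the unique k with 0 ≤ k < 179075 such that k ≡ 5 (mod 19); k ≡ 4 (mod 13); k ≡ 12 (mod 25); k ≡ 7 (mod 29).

25237

Combine the congruences pairwise.
From k ≡ 5 (mod 19) write k = 5 + 19t. Substituting into k ≡ 4 (mod 13) gives 19t ≡ 12 (mod 13), and since 6⁻¹ ≡ 11 (mod 13), t ≡ 2. Hence k ≡ 5 + 19·2 = 43 (mod 247).
From k ≡ 43 (mod 247) write k = 43 + 247t. Substituting into k ≡ 12 (mod 25) gives 247t ≡ 19 (mod 25), and since 22⁻¹ ≡ 8 (mod 25), t ≡ 2. Hence k ≡ 43 + 247·2 = 537 (mod 6175).
From k ≡ 537 (mod 6175) write k = 537 + 6175t. Substituting into k ≡ 7 (mod 29) gives 6175t ≡ 21 (mod 29), and since 27⁻¹ ≡ 14 (mod 29), t ≡ 4. Hence k ≡ 537 + 6175·4 = 25237 (mod 179075).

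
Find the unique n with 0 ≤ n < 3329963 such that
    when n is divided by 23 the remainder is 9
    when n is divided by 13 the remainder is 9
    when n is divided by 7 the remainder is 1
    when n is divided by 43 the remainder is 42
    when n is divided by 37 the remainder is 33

The moduli are pairwise coprime; M = 23·13·7·43·37 = 3329963.
M/23 = 144781; 144781 ≡ 19 (mod 23); 19·17 ≡ 1, so inverse 17.
M/13 = 256151; 256151 ≡ 12 (mod 13); 12·12 ≡ 1, so inverse 12.
M/7 = 475709; 475709 ≡ 3 (mod 7); 3·5 ≡ 1, so inverse 5.
M/43 = 77441; 77441 ≡ 41 (mod 43); 41·21 ≡ 1, so inverse 21.
M/37 = 89999; 89999 ≡ 15 (mod 37); 15·5 ≡ 1, so inverse 5.
n ≡ 9·144781·17 + 9·256151·12 + 1·475709·5 + 42·77441·21 + 33·89999·5 = 135347143.
135347143 mod 3329963 = 2148623.

2148623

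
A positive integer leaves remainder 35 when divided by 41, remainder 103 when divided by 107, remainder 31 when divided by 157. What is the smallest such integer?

639963

Combine the congruences pairwise.
From x ≡ 35 (mod 41) write x = 35 + 41t. Substituting into x ≡ 103 (mod 107) gives 41t ≡ 68 (mod 107), and since 41⁻¹ ≡ 47 (mod 107), t ≡ 93. Hence x ≡ 35 + 41·93 = 3848 (mod 4387).
From x ≡ 3848 (mod 4387) write x = 3848 + 4387t. Substituting into x ≡ 31 (mod 157) gives 4387t ≡ 108 (mod 157), and since 148⁻¹ ≡ 122 (mod 157), t ≡ 145. Hence x ≡ 3848 + 4387·145 = 639963 (mod 688759).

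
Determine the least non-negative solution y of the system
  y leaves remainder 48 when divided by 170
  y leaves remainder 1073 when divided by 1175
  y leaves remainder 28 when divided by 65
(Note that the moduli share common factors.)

427598

Combine the congruences pairwise.
gcd(170, 1175) = 5 and 5 | (1073 − 48), so the pair is consistent; merging gives y ≡ 28098 (mod 39950), where 39950 = lcm(170, 1175).
gcd(39950, 65) = 5 and 5 | (28 − 28098), so the pair is consistent; merging gives y ≡ 427598 (mod 519350), where 519350 = lcm(39950, 65).
The solution is unique modulo lcm(170, 1175, 65) = 519350.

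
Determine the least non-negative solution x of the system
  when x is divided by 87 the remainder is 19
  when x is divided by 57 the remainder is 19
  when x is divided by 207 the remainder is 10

4978

Combine the congruences pairwise.
gcd(87, 57) = 3 and 3 | (19 − 19), so the pair is consistent; merging gives x ≡ 19 (mod 1653), where 1653 = lcm(87, 57).
gcd(1653, 207) = 3 and 3 | (10 − 19), so the pair is consistent; merging gives x ≡ 4978 (mod 114057), where 114057 = lcm(1653, 207).
The solution is unique modulo lcm(87, 57, 207) = 114057.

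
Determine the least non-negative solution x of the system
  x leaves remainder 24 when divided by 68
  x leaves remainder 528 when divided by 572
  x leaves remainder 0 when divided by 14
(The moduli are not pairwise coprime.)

Combine the congruences pairwise.
gcd(68, 572) = 4 and 4 | (528 − 24), so the pair is consistent; merging gives x ≡ 9680 (mod 9724), where 9724 = lcm(68, 572).
gcd(9724, 14) = 2 and 2 | (0 − 9680), so the pair is consistent; merging gives x ≡ 19404 (mod 68068), where 68068 = lcm(9724, 14).
The solution is unique modulo lcm(68, 572, 14) = 68068.

19404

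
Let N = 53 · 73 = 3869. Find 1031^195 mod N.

Mod 53: 1031 ≡ 24; by Fermat, exponent reduces to 195 mod 52 = 39; 24^39 ≡ 1 (mod 53).
Mod 73: 1031 ≡ 9; by Fermat, exponent reduces to 195 mod 72 = 51; 9^51 ≡ 72 (mod 73).
Combine by CRT: x ≡ 1 (mod 53), x ≡ 72 (mod 73) ⇒ x ≡ 1167 (mod 3869).

1167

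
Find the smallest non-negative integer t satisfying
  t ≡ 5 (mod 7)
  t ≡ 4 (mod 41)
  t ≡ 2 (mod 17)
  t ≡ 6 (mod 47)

45596

The moduli are pairwise coprime; N = 7·41·17·47 = 229313.
N/7 = 32759; 32759 ≡ 6 (mod 7); 6·6 ≡ 1, so inverse 6.
N/41 = 5593; 5593 ≡ 17 (mod 41); 17·29 ≡ 1, so inverse 29.
N/17 = 13489; 13489 ≡ 8 (mod 17); 8·15 ≡ 1, so inverse 15.
N/47 = 4879; 4879 ≡ 38 (mod 47); 38·26 ≡ 1, so inverse 26.
t ≡ 5·32759·6 + 4·5593·29 + 2·13489·15 + 6·4879·26 = 2797352.
2797352 mod 229313 = 45596.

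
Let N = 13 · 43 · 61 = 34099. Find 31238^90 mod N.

Mod 13: 31238 ≡ 12; by Fermat, exponent reduces to 90 mod 12 = 6; 12^6 ≡ 1 (mod 13).
Mod 43: 31238 ≡ 20; by Fermat, exponent reduces to 90 mod 42 = 6; 20^6 ≡ 4 (mod 43).
Mod 61: 31238 ≡ 6; by Fermat, exponent reduces to 90 mod 60 = 30; 6^30 ≡ 60 (mod 61).
Combine by CRT: x ≡ 1 (mod 13), x ≡ 4 (mod 43), x ≡ 60 (mod 61) ⇒ x ≡ 19397 (mod 34099).

19397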